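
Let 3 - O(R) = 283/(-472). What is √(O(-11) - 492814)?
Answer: I*√27447568062/236 ≈ 702.0*I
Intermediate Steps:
O(R) = 1699/472 (O(R) = 3 - 283/(-472) = 3 - 283*(-1)/472 = 3 - 1*(-283/472) = 3 + 283/472 = 1699/472)
√(O(-11) - 492814) = √(1699/472 - 492814) = √(-232606509/472) = I*√27447568062/236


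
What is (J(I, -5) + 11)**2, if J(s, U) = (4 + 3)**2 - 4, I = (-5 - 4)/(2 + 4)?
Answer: 3136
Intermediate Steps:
I = -3/2 (I = -9/6 = -9*1/6 = -3/2 ≈ -1.5000)
J(s, U) = 45 (J(s, U) = 7**2 - 4 = 49 - 4 = 45)
(J(I, -5) + 11)**2 = (45 + 11)**2 = 56**2 = 3136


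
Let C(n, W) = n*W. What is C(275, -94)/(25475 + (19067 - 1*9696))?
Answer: -12925/17423 ≈ -0.74184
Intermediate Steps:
C(n, W) = W*n
C(275, -94)/(25475 + (19067 - 1*9696)) = (-94*275)/(25475 + (19067 - 1*9696)) = -25850/(25475 + (19067 - 9696)) = -25850/(25475 + 9371) = -25850/34846 = -25850*1/34846 = -12925/17423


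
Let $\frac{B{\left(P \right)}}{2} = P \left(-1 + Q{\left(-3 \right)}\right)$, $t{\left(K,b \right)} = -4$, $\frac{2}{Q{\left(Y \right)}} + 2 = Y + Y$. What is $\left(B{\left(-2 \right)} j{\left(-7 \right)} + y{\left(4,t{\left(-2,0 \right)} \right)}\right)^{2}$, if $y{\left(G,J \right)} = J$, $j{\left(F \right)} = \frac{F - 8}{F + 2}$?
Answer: $121$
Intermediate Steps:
$j{\left(F \right)} = \frac{-8 + F}{2 + F}$
$Q{\left(Y \right)} = \frac{2}{-2 + 2 Y}$ ($Q{\left(Y \right)} = \frac{2}{-2 + \left(Y + Y\right)} = \frac{2}{-2 + 2 Y}$)
$B{\left(P \right)} = - \frac{5 P}{2}$ ($B{\left(P \right)} = 2 P \left(-1 + \frac{1}{-1 - 3}\right) = 2 P \left(-1 + \frac{1}{-4}\right) = 2 P \left(-1 - \frac{1}{4}\right) = 2 P \left(- \frac{5}{4}\right) = 2 \left(- \frac{5 P}{4}\right) = - \frac{5 P}{2}$)
$\left(B{\left(-2 \right)} j{\left(-7 \right)} + y{\left(4,t{\left(-2,0 \right)} \right)}\right)^{2} = \left(\left(- \frac{5}{2}\right) \left(-2\right) \frac{-8 - 7}{2 - 7} - 4\right)^{2} = \left(5 \frac{1}{-5} \left(-15\right) - 4\right)^{2} = \left(5 \left(\left(- \frac{1}{5}\right) \left(-15\right)\right) - 4\right)^{2} = \left(5 \cdot 3 - 4\right)^{2} = \left(15 - 4\right)^{2} = 11^{2} = 121$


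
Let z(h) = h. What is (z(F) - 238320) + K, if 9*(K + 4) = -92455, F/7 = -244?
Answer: -2252743/9 ≈ -2.5030e+5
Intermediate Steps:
F = -1708 (F = 7*(-244) = -1708)
K = -92491/9 (K = -4 + (1/9)*(-92455) = -4 - 92455/9 = -92491/9 ≈ -10277.)
(z(F) - 238320) + K = (-1708 - 238320) - 92491/9 = -240028 - 92491/9 = -2252743/9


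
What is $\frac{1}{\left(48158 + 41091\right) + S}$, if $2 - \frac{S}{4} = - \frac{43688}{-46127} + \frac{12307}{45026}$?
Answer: $\frac{1038457151}{92684500365053} \approx 1.1204 \cdot 10^{-5}$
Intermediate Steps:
$S = \frac{3238095454}{1038457151}$ ($S = 8 - 4 \left(- \frac{43688}{-46127} + \frac{12307}{45026}\right) = 8 - 4 \left(\left(-43688\right) \left(- \frac{1}{46127}\right) + 12307 \cdot \frac{1}{45026}\right) = 8 - 4 \left(\frac{43688}{46127} + \frac{12307}{45026}\right) = 8 - \frac{5069561754}{1038457151} = \frac{3238095454}{1038457151} \approx 3.1182$)
$\frac{1}{\left(48158 + 41091\right) + S} = \frac{1}{\left(48158 + 41091\right) + \frac{3238095454}{1038457151}} = \frac{1}{89249 + \frac{3238095454}{1038457151}} = \frac{1}{\frac{92684500365053}{1038457151}} = \frac{1038457151}{92684500365053}$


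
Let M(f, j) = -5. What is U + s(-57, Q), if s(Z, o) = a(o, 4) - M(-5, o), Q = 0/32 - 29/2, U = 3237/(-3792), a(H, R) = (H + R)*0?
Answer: 5241/1264 ≈ 4.1464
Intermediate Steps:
a(H, R) = 0
U = -1079/1264 (U = 3237*(-1/3792) = -1079/1264 ≈ -0.85364)
Q = -29/2 (Q = 0*(1/32) - 29*½ = 0 - 29/2 = -29/2 ≈ -14.500)
s(Z, o) = 5 (s(Z, o) = 0 - 1*(-5) = 0 + 5 = 5)
U + s(-57, Q) = -1079/1264 + 5 = 5241/1264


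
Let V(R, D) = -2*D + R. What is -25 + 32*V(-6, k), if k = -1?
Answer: -153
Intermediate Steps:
V(R, D) = R - 2*D
-25 + 32*V(-6, k) = -25 + 32*(-6 - 2*(-1)) = -25 + 32*(-6 + 2) = -25 + 32*(-4) = -25 - 128 = -153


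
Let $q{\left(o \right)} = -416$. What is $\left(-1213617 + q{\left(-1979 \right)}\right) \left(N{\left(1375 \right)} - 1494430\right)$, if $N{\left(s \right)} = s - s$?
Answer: $1814287336190$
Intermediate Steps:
$N{\left(s \right)} = 0$
$\left(-1213617 + q{\left(-1979 \right)}\right) \left(N{\left(1375 \right)} - 1494430\right) = \left(-1213617 - 416\right) \left(0 - 1494430\right) = \left(-1214033\right) \left(-1494430\right) = 1814287336190$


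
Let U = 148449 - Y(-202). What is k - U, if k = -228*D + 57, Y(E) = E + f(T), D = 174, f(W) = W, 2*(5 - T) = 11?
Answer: -376533/2 ≈ -1.8827e+5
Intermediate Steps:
T = -½ (T = 5 - ½*11 = 5 - 11/2 = -½ ≈ -0.50000)
Y(E) = -½ + E (Y(E) = E - ½ = -½ + E)
k = -39615 (k = -228*174 + 57 = -39672 + 57 = -39615)
U = 297303/2 (U = 148449 - (-½ - 202) = 148449 - 1*(-405/2) = 148449 + 405/2 = 297303/2 ≈ 1.4865e+5)
k - U = -39615 - 1*297303/2 = -39615 - 297303/2 = -376533/2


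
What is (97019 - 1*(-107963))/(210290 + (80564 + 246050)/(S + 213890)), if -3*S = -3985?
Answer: 66173826605/67887884896 ≈ 0.97475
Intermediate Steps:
S = 3985/3 (S = -⅓*(-3985) = 3985/3 ≈ 1328.3)
(97019 - 1*(-107963))/(210290 + (80564 + 246050)/(S + 213890)) = (97019 - 1*(-107963))/(210290 + (80564 + 246050)/(3985/3 + 213890)) = (97019 + 107963)/(210290 + 326614/(645655/3)) = 204982/(210290 + 326614*(3/645655)) = 204982/(210290 + 979842/645655) = 204982/(135775769792/645655) = 204982*(645655/135775769792) = 66173826605/67887884896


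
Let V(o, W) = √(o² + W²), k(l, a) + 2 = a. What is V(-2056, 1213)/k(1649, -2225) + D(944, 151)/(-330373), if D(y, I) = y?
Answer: -944/330373 - √5698505/2227 ≈ -1.0748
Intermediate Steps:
k(l, a) = -2 + a
V(o, W) = √(W² + o²)
V(-2056, 1213)/k(1649, -2225) + D(944, 151)/(-330373) = √(1213² + (-2056)²)/(-2 - 2225) + 944/(-330373) = √(1471369 + 4227136)/(-2227) + 944*(-1/330373) = √5698505*(-1/2227) - 944/330373 = -√5698505/2227 - 944/330373 = -944/330373 - √5698505/2227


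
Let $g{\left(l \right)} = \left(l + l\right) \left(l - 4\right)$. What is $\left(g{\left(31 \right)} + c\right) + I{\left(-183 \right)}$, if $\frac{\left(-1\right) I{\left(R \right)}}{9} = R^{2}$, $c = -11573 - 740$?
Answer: $-312040$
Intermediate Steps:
$c = -12313$
$g{\left(l \right)} = 2 l \left(-4 + l\right)$
$I{\left(R \right)} = - 9 R^{2}$
$\left(g{\left(31 \right)} + c\right) + I{\left(-183 \right)} = \left(2 \cdot 31 \left(-4 + 31\right) - 12313\right) - 9 \left(-183\right)^{2} = \left(2 \cdot 31 \cdot 27 - 12313\right) - 301401 = \left(1674 - 12313\right) - 301401 = -10639 - 301401 = -312040$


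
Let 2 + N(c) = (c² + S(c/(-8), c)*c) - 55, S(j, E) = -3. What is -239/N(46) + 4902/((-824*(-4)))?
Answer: 4314499/3165808 ≈ 1.3628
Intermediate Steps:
N(c) = -57 + c² - 3*c (N(c) = -2 + ((c² - 3*c) - 55) = -2 + (-55 + c² - 3*c) = -57 + c² - 3*c)
-239/N(46) + 4902/((-824*(-4))) = -239/(-57 + 46² - 3*46) + 4902/((-824*(-4))) = -239/(-57 + 2116 - 138) + 4902/3296 = -239/1921 + 4902*(1/3296) = -239*1/1921 + 2451/1648 = -239/1921 + 2451/1648 = 4314499/3165808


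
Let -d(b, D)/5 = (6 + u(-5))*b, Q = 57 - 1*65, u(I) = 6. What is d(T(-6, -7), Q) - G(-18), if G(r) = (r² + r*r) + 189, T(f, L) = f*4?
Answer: 603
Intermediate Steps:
Q = -8 (Q = 57 - 65 = -8)
T(f, L) = 4*f
d(b, D) = -60*b (d(b, D) = -5*(6 + 6)*b = -60*b)
G(r) = 189 + 2*r² (G(r) = (r² + r²) + 189 = 2*r² + 189 = 189 + 2*r²)
d(T(-6, -7), Q) - G(-18) = -240*(-6) - (189 + 2*(-18)²) = -60*(-24) - (189 + 2*324) = 1440 - (189 + 648) = 1440 - 1*837 = 1440 - 837 = 603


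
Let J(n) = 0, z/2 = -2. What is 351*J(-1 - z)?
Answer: 0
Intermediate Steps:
z = -4 (z = 2*(-2) = -4)
351*J(-1 - z) = 351*0 = 0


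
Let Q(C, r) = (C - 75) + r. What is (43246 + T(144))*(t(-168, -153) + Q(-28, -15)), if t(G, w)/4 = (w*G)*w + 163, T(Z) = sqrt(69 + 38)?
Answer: -680273159244 - 15730314*sqrt(107) ≈ -6.8044e+11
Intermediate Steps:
Q(C, r) = -75 + C + r (Q(C, r) = (-75 + C) + r = -75 + C + r)
T(Z) = sqrt(107)
t(G, w) = 652 + 4*G*w**2 (t(G, w) = 4*((w*G)*w + 163) = 4*((G*w)*w + 163) = 4*(G*w**2 + 163) = 4*(163 + G*w**2) = 652 + 4*G*w**2)
(43246 + T(144))*(t(-168, -153) + Q(-28, -15)) = (43246 + sqrt(107))*((652 + 4*(-168)*(-153)**2) + (-75 - 28 - 15)) = (43246 + sqrt(107))*((652 + 4*(-168)*23409) - 118) = (43246 + sqrt(107))*((652 - 15730848) - 118) = (43246 + sqrt(107))*(-15730196 - 118) = (43246 + sqrt(107))*(-15730314) = -680273159244 - 15730314*sqrt(107)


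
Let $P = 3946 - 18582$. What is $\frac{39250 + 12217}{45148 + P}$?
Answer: $\frac{51467}{30512} \approx 1.6868$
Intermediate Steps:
$P = -14636$
$\frac{39250 + 12217}{45148 + P} = \frac{39250 + 12217}{45148 - 14636} = \frac{51467}{30512}$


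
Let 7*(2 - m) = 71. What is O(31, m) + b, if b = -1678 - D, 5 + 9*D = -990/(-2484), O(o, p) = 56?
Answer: -2013889/1242 ≈ -1621.5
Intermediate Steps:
m = -57/7 (m = 2 - ⅐*71 = 2 - 71/7 = -57/7 ≈ -8.1429)
D = -635/1242 (D = -5/9 + (-990/(-2484))/9 = -5/9 + (-990*(-1/2484))/9 = -5/9 + (⅑)*(55/138) = -5/9 + 55/1242 = -635/1242 ≈ -0.51127)
b = -2083441/1242 (b = -1678 - 1*(-635/1242) = -1678 + 635/1242 = -2083441/1242 ≈ -1677.5)
O(31, m) + b = 56 - 2083441/1242 = -2013889/1242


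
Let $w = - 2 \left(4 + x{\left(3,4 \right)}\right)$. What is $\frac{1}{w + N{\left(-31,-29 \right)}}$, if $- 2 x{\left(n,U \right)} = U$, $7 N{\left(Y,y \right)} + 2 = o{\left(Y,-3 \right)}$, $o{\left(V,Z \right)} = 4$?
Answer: $- \frac{7}{26} \approx -0.26923$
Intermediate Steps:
$N{\left(Y,y \right)} = \frac{2}{7}$ ($N{\left(Y,y \right)} = - \frac{2}{7} + \frac{1}{7} \cdot 4 = - \frac{2}{7} + \frac{4}{7} = \frac{2}{7}$)
$x{\left(n,U \right)} = - \frac{U}{2}$
$w = -4$ ($w = - 2 \left(4 - 2\right) = \left(-2\right) 2 = -4$)
$\frac{1}{w + N{\left(-31,-29 \right)}} = \frac{1}{-4 + \frac{2}{7}} = \frac{1}{- \frac{26}{7}} = - \frac{7}{26}$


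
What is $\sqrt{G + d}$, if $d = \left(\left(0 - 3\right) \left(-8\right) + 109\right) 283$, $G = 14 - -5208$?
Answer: $\sqrt{42861} \approx 207.03$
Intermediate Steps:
$G = 5222$ ($G = 14 + 5208 = 5222$)
$d = 37639$ ($d = \left(\left(-3\right) \left(-8\right) + 109\right) 283 = \left(24 + 109\right) 283 = 133 \cdot 283 = 37639$)
$\sqrt{G + d} = \sqrt{5222 + 37639} = \sqrt{42861}$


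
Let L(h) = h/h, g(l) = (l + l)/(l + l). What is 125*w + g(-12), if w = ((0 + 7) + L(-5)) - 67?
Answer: -7374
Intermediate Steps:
g(l) = 1 (g(l) = (2*l)/((2*l)) = (2*l)*(1/(2*l)) = 1)
L(h) = 1
w = -59 (w = ((0 + 7) + 1) - 67 = (7 + 1) - 67 = 8 - 67 = -59)
125*w + g(-12) = 125*(-59) + 1 = -7375 + 1 = -7374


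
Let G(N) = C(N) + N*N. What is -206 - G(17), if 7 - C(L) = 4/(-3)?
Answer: -1510/3 ≈ -503.33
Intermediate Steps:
C(L) = 25/3 (C(L) = 7 - 4/(-3) = 7 - 4*(-1)/3 = 7 - 1*(-4/3) = 7 + 4/3 = 25/3)
G(N) = 25/3 + N² (G(N) = 25/3 + N*N = 25/3 + N²)
-206 - G(17) = -206 - (25/3 + 17²) = -206 - (25/3 + 289) = -206 - 1*892/3 = -206 - 892/3 = -1510/3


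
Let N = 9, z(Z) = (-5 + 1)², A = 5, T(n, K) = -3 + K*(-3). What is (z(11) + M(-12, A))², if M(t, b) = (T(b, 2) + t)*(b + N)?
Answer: 77284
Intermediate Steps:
T(n, K) = -3 - 3*K
z(Z) = 16 (z(Z) = (-4)² = 16)
M(t, b) = (-9 + t)*(9 + b) (M(t, b) = ((-3 - 3*2) + t)*(b + 9) = ((-3 - 6) + t)*(9 + b) = (-9 + t)*(9 + b))
(z(11) + M(-12, A))² = (16 + (-81 - 9*5 + 9*(-12) + 5*(-12)))² = (16 + (-81 - 45 - 108 - 60))² = (16 - 294)² = (-278)² = 77284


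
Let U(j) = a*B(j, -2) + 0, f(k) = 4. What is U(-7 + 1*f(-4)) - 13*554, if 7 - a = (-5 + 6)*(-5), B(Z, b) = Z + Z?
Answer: -7274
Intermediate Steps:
B(Z, b) = 2*Z
a = 12 (a = 7 - (-5 + 6)*(-5) = 7 - (-5) = 7 - 1*(-5) = 7 + 5 = 12)
U(j) = 24*j (U(j) = 12*(2*j) + 0 = 24*j + 0 = 24*j)
U(-7 + 1*f(-4)) - 13*554 = 24*(-7 + 1*4) - 13*554 = 24*(-7 + 4) - 7202 = 24*(-3) - 7202 = -72 - 7202 = -7274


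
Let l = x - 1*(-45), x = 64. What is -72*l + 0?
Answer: -7848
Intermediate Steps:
l = 109 (l = 64 - 1*(-45) = 64 + 45 = 109)
-72*l + 0 = -72*109 + 0 = -7848 + 0 = -7848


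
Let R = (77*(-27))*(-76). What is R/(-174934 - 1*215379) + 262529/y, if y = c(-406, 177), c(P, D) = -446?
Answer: -1331674693/2260774 ≈ -589.04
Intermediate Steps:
R = 158004 (R = -2079*(-76) = 158004)
y = -446
R/(-174934 - 1*215379) + 262529/y = 158004/(-174934 - 1*215379) + 262529/(-446) = 158004/(-174934 - 215379) + 262529*(-1/446) = 158004/(-390313) - 262529/446 = 158004*(-1/390313) - 262529/446 = -2052/5069 - 262529/446 = -1331674693/2260774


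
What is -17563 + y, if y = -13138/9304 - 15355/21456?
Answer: -438308393645/24953328 ≈ -17565.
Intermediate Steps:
y = -53093981/24953328 (y = -13138*1/9304 - 15355*1/21456 = -6569/4652 - 15355/21456 = -53093981/24953328 ≈ -2.1277)
-17563 + y = -17563 - 53093981/24953328 = -438308393645/24953328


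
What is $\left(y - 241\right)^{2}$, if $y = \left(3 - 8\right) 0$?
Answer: $58081$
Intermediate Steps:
$y = 0$ ($y = \left(-5\right) 0 = 0$)
$\left(y - 241\right)^{2} = \left(0 - 241\right)^{2} = \left(-241\right)^{2} = 58081$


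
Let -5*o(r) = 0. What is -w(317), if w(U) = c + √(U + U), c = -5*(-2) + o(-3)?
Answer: -10 - √634 ≈ -35.179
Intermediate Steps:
o(r) = 0 (o(r) = -⅕*0 = 0)
c = 10 (c = -5*(-2) + 0 = 10 + 0 = 10)
w(U) = 10 + √2*√U (w(U) = 10 + √(U + U) = 10 + √(2*U) = 10 + √2*√U)
-w(317) = -(10 + √2*√317) = -(10 + √634) = -10 - √634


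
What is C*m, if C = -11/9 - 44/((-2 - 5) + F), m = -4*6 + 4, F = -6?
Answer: -5060/117 ≈ -43.248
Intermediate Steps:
m = -20 (m = -24 + 4 = -20)
C = 253/117 (C = -11/9 - 44/((-2 - 5) - 6) = -11*⅑ - 44/(-7 - 6) = -11/9 - 44/(-13) = -11/9 - 44*(-1/13) = -11/9 + 44/13 = 253/117 ≈ 2.1624)
C*m = (253/117)*(-20) = -5060/117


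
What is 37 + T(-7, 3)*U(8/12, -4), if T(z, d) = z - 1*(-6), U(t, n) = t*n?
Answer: 119/3 ≈ 39.667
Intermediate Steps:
U(t, n) = n*t
T(z, d) = 6 + z (T(z, d) = z + 6 = 6 + z)
37 + T(-7, 3)*U(8/12, -4) = 37 + (6 - 7)*(-32/12) = 37 - (-4)*8*(1/12) = 37 - (-4)*2/3 = 37 - 1*(-8/3) = 37 + 8/3 = 119/3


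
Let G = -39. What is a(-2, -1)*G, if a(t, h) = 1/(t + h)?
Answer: 13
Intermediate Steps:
a(t, h) = 1/(h + t)
a(-2, -1)*G = -39/(-1 - 2) = -39/(-3) = -⅓*(-39) = 13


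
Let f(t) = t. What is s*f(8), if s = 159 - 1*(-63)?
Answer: 1776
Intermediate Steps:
s = 222 (s = 159 + 63 = 222)
s*f(8) = 222*8 = 1776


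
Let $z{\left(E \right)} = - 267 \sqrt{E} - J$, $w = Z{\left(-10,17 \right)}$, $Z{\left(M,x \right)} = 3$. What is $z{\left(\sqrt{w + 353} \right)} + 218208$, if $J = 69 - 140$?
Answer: $218279 - 267 \sqrt{2} \sqrt[4]{89} \approx 2.1712 \cdot 10^{5}$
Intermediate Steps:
$w = 3$
$J = -71$ ($J = 69 - 140 = -71$)
$z{\left(E \right)} = 71 - 267 \sqrt{E}$ ($z{\left(E \right)} = - 267 \sqrt{E} - -71 = - 267 \sqrt{E} + 71 = 71 - 267 \sqrt{E}$)
$z{\left(\sqrt{w + 353} \right)} + 218208 = \left(71 - 267 \sqrt{\sqrt{3 + 353}}\right) + 218208 = \left(71 - 267 \sqrt{\sqrt{356}}\right) + 218208 = \left(71 - 267 \sqrt{2 \sqrt{89}}\right) + 218208 = \left(71 - 267 \sqrt{2} \sqrt[4]{89}\right) + 218208 = 218279 - 267 \sqrt{2} \sqrt[4]{89}$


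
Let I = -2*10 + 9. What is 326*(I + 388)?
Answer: 122902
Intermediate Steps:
I = -11 (I = -20 + 9 = -11)
326*(I + 388) = 326*(-11 + 388) = 326*377 = 122902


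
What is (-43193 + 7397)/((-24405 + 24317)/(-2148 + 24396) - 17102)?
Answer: 99548676/47560673 ≈ 2.0931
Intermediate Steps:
(-43193 + 7397)/((-24405 + 24317)/(-2148 + 24396) - 17102) = -35796/(-88/22248 - 17102) = -35796/(-88*1/22248 - 17102) = -35796/(-11/2781 - 17102) = -35796/(-47560673/2781) = -35796*(-2781/47560673) = 99548676/47560673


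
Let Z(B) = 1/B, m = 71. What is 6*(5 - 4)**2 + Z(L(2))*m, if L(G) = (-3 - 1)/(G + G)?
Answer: -65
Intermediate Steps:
L(G) = -2/G (L(G) = -4*1/(2*G) = -2/G)
Z(B) = 1/B
6*(5 - 4)**2 + Z(L(2))*m = 6*(5 - 4)**2 + 71/(-2/2) = 6*1**2 + 71/(-2*1/2) = 6*1 + 71/(-1) = 6 - 1*71 = 6 - 71 = -65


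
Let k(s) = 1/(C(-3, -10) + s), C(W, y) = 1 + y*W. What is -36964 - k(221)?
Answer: -9314929/252 ≈ -36964.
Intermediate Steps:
C(W, y) = 1 + W*y
k(s) = 1/(31 + s) (k(s) = 1/((1 - 3*(-10)) + s) = 1/((1 + 30) + s) = 1/(31 + s))
-36964 - k(221) = -36964 - 1/(31 + 221) = -36964 - 1/252 = -9314929/252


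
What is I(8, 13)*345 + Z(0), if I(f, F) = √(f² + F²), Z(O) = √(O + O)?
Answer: 345*√233 ≈ 5266.2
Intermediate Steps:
Z(O) = √2*√O (Z(O) = √(2*O) = √2*√O)
I(f, F) = √(F² + f²)
I(8, 13)*345 + Z(0) = √(13² + 8²)*345 + √2*√0 = √(169 + 64)*345 + √2*0 = √233*345 + 0 = 345*√233 + 0 = 345*√233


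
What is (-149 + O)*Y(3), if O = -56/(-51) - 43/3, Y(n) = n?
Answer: -8274/17 ≈ -486.71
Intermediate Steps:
O = -225/17 (O = -56*(-1/51) - 43*⅓ = 56/51 - 43/3 = -225/17 ≈ -13.235)
(-149 + O)*Y(3) = (-149 - 225/17)*3 = -2758/17*3 = -8274/17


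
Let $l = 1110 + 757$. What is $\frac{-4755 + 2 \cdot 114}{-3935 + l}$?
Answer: $\frac{4527}{2068} \approx 2.1891$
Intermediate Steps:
$l = 1867$
$\frac{-4755 + 2 \cdot 114}{-3935 + l} = \frac{-4755 + 2 \cdot 114}{-3935 + 1867} = \frac{-4755 + 228}{-2068} = \left(-4527\right) \left(- \frac{1}{2068}\right) = \frac{4527}{2068}$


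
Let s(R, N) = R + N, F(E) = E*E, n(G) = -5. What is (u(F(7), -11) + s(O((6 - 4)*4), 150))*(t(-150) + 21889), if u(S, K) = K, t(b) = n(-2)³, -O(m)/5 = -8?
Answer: 3895756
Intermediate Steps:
O(m) = 40 (O(m) = -5*(-8) = 40)
t(b) = -125 (t(b) = (-5)³ = -125)
F(E) = E²
s(R, N) = N + R
(u(F(7), -11) + s(O((6 - 4)*4), 150))*(t(-150) + 21889) = (-11 + (150 + 40))*(-125 + 21889) = (-11 + 190)*21764 = 179*21764 = 3895756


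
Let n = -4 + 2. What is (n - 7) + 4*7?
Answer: 19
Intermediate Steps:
n = -2
(n - 7) + 4*7 = (-2 - 7) + 4*7 = -9 + 28 = 19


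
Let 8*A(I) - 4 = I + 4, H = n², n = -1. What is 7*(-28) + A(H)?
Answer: -1559/8 ≈ -194.88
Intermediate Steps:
H = 1 (H = (-1)² = 1)
A(I) = 1 + I/8 (A(I) = ½ + (I + 4)/8 = ½ + (4 + I)/8 = ½ + (½ + I/8) = 1 + I/8)
7*(-28) + A(H) = 7*(-28) + (1 + (⅛)*1) = -196 + (1 + ⅛) = -196 + 9/8 = -1559/8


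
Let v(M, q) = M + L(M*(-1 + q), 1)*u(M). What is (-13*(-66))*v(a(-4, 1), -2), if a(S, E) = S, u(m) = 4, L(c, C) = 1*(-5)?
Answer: -20592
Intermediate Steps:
L(c, C) = -5
v(M, q) = -20 + M (v(M, q) = M - 5*4 = M - 20 = -20 + M)
(-13*(-66))*v(a(-4, 1), -2) = (-13*(-66))*(-20 - 4) = 858*(-24) = -20592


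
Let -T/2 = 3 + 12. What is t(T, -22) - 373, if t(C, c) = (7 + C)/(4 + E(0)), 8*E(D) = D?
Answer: -1515/4 ≈ -378.75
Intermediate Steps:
E(D) = D/8
T = -30 (T = -2*(3 + 12) = -2*15 = -30)
t(C, c) = 7/4 + C/4 (t(C, c) = (7 + C)/(4 + (1/8)*0) = (7 + C)/(4 + 0) = (7 + C)/4 = (7 + C)*(1/4) = 7/4 + C/4)
t(T, -22) - 373 = (7/4 + (1/4)*(-30)) - 373 = (7/4 - 15/2) - 373 = -23/4 - 373 = -1515/4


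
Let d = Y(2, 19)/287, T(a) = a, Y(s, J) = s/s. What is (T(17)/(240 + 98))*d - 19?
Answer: -1843097/97006 ≈ -19.000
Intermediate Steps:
Y(s, J) = 1
d = 1/287 ≈ 0.0034843
(T(17)/(240 + 98))*d - 19 = (17/(240 + 98))*(1/287) - 19 = (17/338)*(1/287) - 19 = 17/97006 - 19 = -1843097/97006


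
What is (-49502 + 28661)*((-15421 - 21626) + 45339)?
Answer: -172813572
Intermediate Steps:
(-49502 + 28661)*((-15421 - 21626) + 45339) = -20841*(-37047 + 45339) = -20841*8292 = -172813572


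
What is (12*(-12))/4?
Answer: -36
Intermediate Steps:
(12*(-12))/4 = -144*1/4 = -36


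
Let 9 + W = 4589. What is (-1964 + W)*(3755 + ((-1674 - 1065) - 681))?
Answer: 876360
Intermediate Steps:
W = 4580 (W = -9 + 4589 = 4580)
(-1964 + W)*(3755 + ((-1674 - 1065) - 681)) = (-1964 + 4580)*(3755 + ((-1674 - 1065) - 681)) = 2616*(3755 + (-2739 - 681)) = 2616*(3755 - 3420) = 2616*335 = 876360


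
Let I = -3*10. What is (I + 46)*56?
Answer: 896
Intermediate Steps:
I = -30
(I + 46)*56 = (-30 + 46)*56 = 16*56 = 896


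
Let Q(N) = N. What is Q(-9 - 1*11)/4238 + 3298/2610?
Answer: 3481181/2765295 ≈ 1.2589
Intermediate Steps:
Q(-9 - 1*11)/4238 + 3298/2610 = (-9 - 1*11)/4238 + 3298/2610 = (-9 - 11)*(1/4238) + 3298*(1/2610) = -20*1/4238 + 1649/1305 = -10/2119 + 1649/1305 = 3481181/2765295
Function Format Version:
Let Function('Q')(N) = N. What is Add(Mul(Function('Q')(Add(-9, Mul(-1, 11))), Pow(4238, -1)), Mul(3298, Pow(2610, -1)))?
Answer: Rational(3481181, 2765295) ≈ 1.2589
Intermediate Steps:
Add(Mul(Function('Q')(Add(-9, Mul(-1, 11))), Pow(4238, -1)), Mul(3298, Pow(2610, -1))) = Add(Mul(Add(-9, Mul(-1, 11)), Pow(4238, -1)), Mul(3298, Pow(2610, -1))) = Add(Mul(Add(-9, -11), Rational(1, 4238)), Mul(3298, Rational(1, 2610))) = Add(Mul(-20, Rational(1, 4238)), Rational(1649, 1305)) = Add(Rational(-10, 2119), Rational(1649, 1305)) = Rational(3481181, 2765295)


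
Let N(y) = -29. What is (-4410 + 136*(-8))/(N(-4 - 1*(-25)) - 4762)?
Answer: 5498/4791 ≈ 1.1476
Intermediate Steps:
(-4410 + 136*(-8))/(N(-4 - 1*(-25)) - 4762) = (-4410 + 136*(-8))/(-29 - 4762) = (-4410 - 1088)/(-4791) = -5498*(-1/4791) = 5498/4791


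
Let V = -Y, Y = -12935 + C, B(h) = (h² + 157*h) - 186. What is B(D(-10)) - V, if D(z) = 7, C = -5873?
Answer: -17846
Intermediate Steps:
B(h) = -186 + h² + 157*h
Y = -18808 (Y = -12935 - 5873 = -18808)
V = 18808 (V = -1*(-18808) = 18808)
B(D(-10)) - V = (-186 + 7² + 157*7) - 1*18808 = (-186 + 49 + 1099) - 18808 = 962 - 18808 = -17846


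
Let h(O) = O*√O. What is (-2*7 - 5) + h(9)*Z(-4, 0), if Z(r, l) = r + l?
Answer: -127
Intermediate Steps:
Z(r, l) = l + r
h(O) = O^(3/2)
(-2*7 - 5) + h(9)*Z(-4, 0) = (-2*7 - 5) + 9^(3/2)*(0 - 4) = (-14 - 5) + 27*(-4) = -19 - 108 = -127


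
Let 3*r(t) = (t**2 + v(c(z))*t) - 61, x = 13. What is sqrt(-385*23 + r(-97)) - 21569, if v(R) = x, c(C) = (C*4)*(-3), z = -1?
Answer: -21569 + I*sqrt(55434)/3 ≈ -21569.0 + 78.481*I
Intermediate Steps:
c(C) = -12*C (c(C) = (4*C)*(-3) = -12*C)
v(R) = 13
r(t) = -61/3 + t**2/3 + 13*t/3 (r(t) = ((t**2 + 13*t) - 61)/3 = (-61 + t**2 + 13*t)/3 = -61/3 + t**2/3 + 13*t/3)
sqrt(-385*23 + r(-97)) - 21569 = sqrt(-385*23 + (-61/3 + (1/3)*(-97)**2 + (13/3)*(-97))) - 21569 = sqrt(-8855 + (-61/3 + (1/3)*9409 - 1261/3)) - 21569 = sqrt(-8855 + (-61/3 + 9409/3 - 1261/3)) - 21569 = sqrt(-8855 + 8087/3) - 21569 = sqrt(-18478/3) - 21569 = I*sqrt(55434)/3 - 21569 = -21569 + I*sqrt(55434)/3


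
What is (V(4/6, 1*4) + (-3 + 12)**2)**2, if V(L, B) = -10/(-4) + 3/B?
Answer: 113569/16 ≈ 7098.1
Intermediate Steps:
V(L, B) = 5/2 + 3/B (V(L, B) = -10*(-1/4) + 3/B = 5/2 + 3/B)
(V(4/6, 1*4) + (-3 + 12)**2)**2 = ((5/2 + 3/((1*4))) + (-3 + 12)**2)**2 = ((5/2 + 3/4) + 9**2)**2 = ((5/2 + 3*(1/4)) + 81)**2 = ((5/2 + 3/4) + 81)**2 = (13/4 + 81)**2 = (337/4)**2 = 113569/16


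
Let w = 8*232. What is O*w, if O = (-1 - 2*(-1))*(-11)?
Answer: -20416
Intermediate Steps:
w = 1856
O = -11 (O = (-1 + 2)*(-11) = 1*(-11) = -11)
O*w = -11*1856 = -20416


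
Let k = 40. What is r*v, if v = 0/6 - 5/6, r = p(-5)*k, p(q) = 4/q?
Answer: 80/3 ≈ 26.667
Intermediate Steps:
r = -32 (r = (4/(-5))*40 = (4*(-⅕))*40 = -⅘*40 = -32)
v = -⅚ (v = 0*(⅙) - 5*⅙ = 0 - ⅚ = -⅚ ≈ -0.83333)
r*v = -32*(-⅚) = 80/3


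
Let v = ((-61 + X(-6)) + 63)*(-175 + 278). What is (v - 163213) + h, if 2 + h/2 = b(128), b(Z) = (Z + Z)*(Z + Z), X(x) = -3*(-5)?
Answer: -30394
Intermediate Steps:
X(x) = 15
b(Z) = 4*Z**2 (b(Z) = (2*Z)*(2*Z) = 4*Z**2)
h = 131068 (h = -4 + 2*(4*128**2) = -4 + 2*(4*16384) = -4 + 2*65536 = -4 + 131072 = 131068)
v = 1751 (v = ((-61 + 15) + 63)*(-175 + 278) = (-46 + 63)*103 = 17*103 = 1751)
(v - 163213) + h = (1751 - 163213) + 131068 = -161462 + 131068 = -30394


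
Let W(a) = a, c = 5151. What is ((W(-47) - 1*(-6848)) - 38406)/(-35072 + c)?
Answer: 31605/29921 ≈ 1.0563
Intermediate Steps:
((W(-47) - 1*(-6848)) - 38406)/(-35072 + c) = ((-47 - 1*(-6848)) - 38406)/(-35072 + 5151) = ((-47 + 6848) - 38406)/(-29921) = (6801 - 38406)*(-1/29921) = -31605*(-1/29921) = 31605/29921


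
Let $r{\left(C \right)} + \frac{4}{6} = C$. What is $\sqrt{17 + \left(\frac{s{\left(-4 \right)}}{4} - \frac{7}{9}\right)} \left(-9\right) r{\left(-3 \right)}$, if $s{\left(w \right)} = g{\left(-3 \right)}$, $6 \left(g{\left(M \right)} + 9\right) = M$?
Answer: $\frac{11 \sqrt{1994}}{4} \approx 122.8$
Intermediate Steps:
$g{\left(M \right)} = -9 + \frac{M}{6}$
$r{\left(C \right)} = - \frac{2}{3} + C$
$s{\left(w \right)} = - \frac{19}{2}$ ($s{\left(w \right)} = -9 + \frac{1}{6} \left(-3\right) = -9 - \frac{1}{2} = - \frac{19}{2}$)
$\sqrt{17 + \left(\frac{s{\left(-4 \right)}}{4} - \frac{7}{9}\right)} \left(-9\right) r{\left(-3 \right)} = \sqrt{17 - \left(\frac{7}{9} + \frac{19}{8}\right)} \left(-9\right) \left(- \frac{2}{3} - 3\right) = \sqrt{17 - \frac{227}{72}} \left(-9\right) \left(- \frac{11}{3}\right) = \sqrt{\frac{997}{72}} \left(-9\right) \left(- \frac{11}{3}\right) = \frac{\sqrt{1994}}{12} \left(-9\right) \left(- \frac{11}{3}\right) = - \frac{3 \sqrt{1994}}{4} \left(- \frac{11}{3}\right) = \frac{11 \sqrt{1994}}{4}$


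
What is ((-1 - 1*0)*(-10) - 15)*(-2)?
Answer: 10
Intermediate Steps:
((-1 - 1*0)*(-10) - 15)*(-2) = ((-1 + 0)*(-10) - 15)*(-2) = (-1*(-10) - 15)*(-2) = (10 - 15)*(-2) = -5*(-2) = 10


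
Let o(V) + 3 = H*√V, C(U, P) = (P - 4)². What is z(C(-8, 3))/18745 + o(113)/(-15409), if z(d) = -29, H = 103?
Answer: -390626/288841705 - 103*√113/15409 ≈ -0.072409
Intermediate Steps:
C(U, P) = (-4 + P)²
o(V) = -3 + 103*√V
z(C(-8, 3))/18745 + o(113)/(-15409) = -29/18745 + (-3 + 103*√113)/(-15409) = -29*1/18745 + (-3 + 103*√113)*(-1/15409) = -29/18745 + (3/15409 - 103*√113/15409) = -390626/288841705 - 103*√113/15409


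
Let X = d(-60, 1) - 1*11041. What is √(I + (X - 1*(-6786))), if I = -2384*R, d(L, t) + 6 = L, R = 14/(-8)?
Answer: I*√149 ≈ 12.207*I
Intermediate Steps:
R = -7/4 (R = 14*(-⅛) = -7/4 ≈ -1.7500)
d(L, t) = -6 + L
X = -11107 (X = (-6 - 60) - 1*11041 = -66 - 11041 = -11107)
I = 4172 (I = -2384*(-7/4) = 4172)
√(I + (X - 1*(-6786))) = √(4172 + (-11107 - 1*(-6786))) = √(4172 + (-11107 + 6786)) = √(4172 - 4321) = √(-149) = I*√149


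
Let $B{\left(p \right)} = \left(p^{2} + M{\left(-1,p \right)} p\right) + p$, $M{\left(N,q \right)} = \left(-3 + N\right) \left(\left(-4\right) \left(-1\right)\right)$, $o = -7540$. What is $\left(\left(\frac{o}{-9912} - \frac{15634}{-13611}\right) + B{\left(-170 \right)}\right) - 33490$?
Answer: $- \frac{22913613511}{11242686} \approx -2038.1$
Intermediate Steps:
$M{\left(N,q \right)} = -12 + 4 N$ ($M{\left(N,q \right)} = \left(-3 + N\right) 4 = -12 + 4 N$)
$B{\left(p \right)} = p^{2} - 15 p$ ($B{\left(p \right)} = \left(p^{2} + \left(-12 + 4 \left(-1\right)\right) p\right) + p = \left(p^{2} + \left(-12 - 4\right) p\right) + p = \left(p^{2} - 16 p\right) + p = p^{2} - 15 p$)
$\left(\left(\frac{o}{-9912} - \frac{15634}{-13611}\right) + B{\left(-170 \right)}\right) - 33490 = \left(\left(- \frac{7540}{-9912} - \frac{15634}{-13611}\right) - 170 \left(-15 - 170\right)\right) - 33490 = \left(\left(\left(-7540\right) \left(- \frac{1}{9912}\right) - - \frac{15634}{13611}\right) - -31450\right) - 33490 = \left(\left(\frac{1885}{2478} + \frac{15634}{13611}\right) + 31450\right) - 33490 = \left(\frac{21465929}{11242686} + 31450\right) - 33490 = \frac{353603940629}{11242686} - 33490 = - \frac{22913613511}{11242686}$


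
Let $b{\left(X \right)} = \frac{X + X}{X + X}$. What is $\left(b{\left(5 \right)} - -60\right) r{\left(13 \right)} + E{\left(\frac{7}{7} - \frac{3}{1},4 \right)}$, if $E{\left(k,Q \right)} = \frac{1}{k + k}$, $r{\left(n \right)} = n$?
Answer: $\frac{3171}{4} \approx 792.75$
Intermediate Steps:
$E{\left(k,Q \right)} = \frac{1}{2 k}$
$b{\left(X \right)} = 1$ ($b{\left(X \right)} = \frac{2 X}{2 X} = 2 X \frac{1}{2 X} = 1$)
$\left(b{\left(5 \right)} - -60\right) r{\left(13 \right)} + E{\left(\frac{7}{7} - \frac{3}{1},4 \right)} = \left(1 - -60\right) 13 + \frac{1}{2 \left(\frac{7}{7} - \frac{3}{1}\right)} = \left(1 + 60\right) 13 + \frac{1}{2 \left(7 \cdot \frac{1}{7} - 3\right)} = 61 \cdot 13 + \frac{1}{2 \left(1 - 3\right)} = 793 + \frac{1}{2 \left(-2\right)} = 793 + \frac{1}{2} \left(- \frac{1}{2}\right) = 793 - \frac{1}{4} = \frac{3171}{4}$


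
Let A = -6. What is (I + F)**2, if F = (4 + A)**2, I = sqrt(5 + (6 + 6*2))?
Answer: (4 + sqrt(23))**2 ≈ 77.367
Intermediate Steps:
I = sqrt(23) (I = sqrt(5 + (6 + 12)) = sqrt(5 + 18) = sqrt(23) ≈ 4.7958)
F = 4 (F = (4 - 6)**2 = (-2)**2 = 4)
(I + F)**2 = (sqrt(23) + 4)**2 = (4 + sqrt(23))**2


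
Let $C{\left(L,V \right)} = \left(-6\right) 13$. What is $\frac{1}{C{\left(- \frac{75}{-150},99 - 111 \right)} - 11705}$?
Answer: $- \frac{1}{11783} \approx -8.4868 \cdot 10^{-5}$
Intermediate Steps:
$C{\left(L,V \right)} = -78$
$\frac{1}{C{\left(- \frac{75}{-150},99 - 111 \right)} - 11705} = \frac{1}{-78 - 11705} = \frac{1}{-11783} = - \frac{1}{11783}$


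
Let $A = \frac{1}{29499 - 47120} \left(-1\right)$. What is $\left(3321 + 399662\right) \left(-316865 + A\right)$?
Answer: $- \frac{2250046780963212}{17621} \approx -1.2769 \cdot 10^{11}$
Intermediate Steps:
$A = \frac{1}{17621}$ ($A = \frac{1}{-17621} \left(-1\right) = \left(- \frac{1}{17621}\right) \left(-1\right) = \frac{1}{17621} \approx 5.675 \cdot 10^{-5}$)
$\left(3321 + 399662\right) \left(-316865 + A\right) = \left(3321 + 399662\right) \left(-316865 + \frac{1}{17621}\right) = 402983 \left(- \frac{5583478164}{17621}\right) = - \frac{2250046780963212}{17621}$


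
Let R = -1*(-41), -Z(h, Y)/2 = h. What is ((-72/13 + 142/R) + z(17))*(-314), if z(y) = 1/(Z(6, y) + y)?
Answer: 1569058/2665 ≈ 588.76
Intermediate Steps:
Z(h, Y) = -2*h
R = 41
z(y) = 1/(-12 + y) (z(y) = 1/(-2*6 + y) = 1/(-12 + y))
((-72/13 + 142/R) + z(17))*(-314) = ((-72/13 + 142/41) + 1/(-12 + 17))*(-314) = ((-72*1/13 + 142*(1/41)) + 1/5)*(-314) = ((-72/13 + 142/41) + ⅕)*(-314) = (-1106/533 + ⅕)*(-314) = -4997/2665*(-314) = 1569058/2665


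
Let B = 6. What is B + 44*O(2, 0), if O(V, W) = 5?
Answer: 226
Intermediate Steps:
B + 44*O(2, 0) = 6 + 44*5 = 6 + 220 = 226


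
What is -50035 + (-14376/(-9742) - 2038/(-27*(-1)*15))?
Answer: -98713812383/1972755 ≈ -50039.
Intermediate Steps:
-50035 + (-14376/(-9742) - 2038/(-27*(-1)*15)) = -50035 + (-14376*(-1/9742) - 2038/(27*15)) = -50035 + (7188/4871 - 2038/405) = -50035 - 7015958/1972755 = -98713812383/1972755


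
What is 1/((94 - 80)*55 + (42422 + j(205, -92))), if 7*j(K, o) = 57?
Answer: 7/302401 ≈ 2.3148e-5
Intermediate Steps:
j(K, o) = 57/7 (j(K, o) = (⅐)*57 = 57/7)
1/((94 - 80)*55 + (42422 + j(205, -92))) = 1/((94 - 80)*55 + (42422 + 57/7)) = 1/(14*55 + 297011/7) = 1/(770 + 297011/7) = 1/(302401/7) = 7/302401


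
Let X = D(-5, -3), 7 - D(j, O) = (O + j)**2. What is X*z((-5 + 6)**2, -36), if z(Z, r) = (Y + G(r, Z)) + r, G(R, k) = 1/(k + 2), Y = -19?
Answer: 3116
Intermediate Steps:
G(R, k) = 1/(2 + k)
D(j, O) = 7 - (O + j)**2
X = -57 (X = 7 - (-3 - 5)**2 = 7 - 1*(-8)**2 = 7 - 1*64 = 7 - 64 = -57)
z(Z, r) = -19 + r + 1/(2 + Z) (z(Z, r) = (-19 + 1/(2 + Z)) + r = -19 + r + 1/(2 + Z))
X*z((-5 + 6)**2, -36) = -57*(1 + (-19 - 36)*(2 + (-5 + 6)**2))/(2 + (-5 + 6)**2) = -57*(1 - 55*(2 + 1**2))/(2 + 1**2) = -57*(1 - 55*(2 + 1))/(2 + 1) = -57*(1 - 55*3)/3 = -19*(1 - 165) = -19*(-164) = -57*(-164/3) = 3116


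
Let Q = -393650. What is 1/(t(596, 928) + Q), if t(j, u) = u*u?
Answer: 1/467534 ≈ 2.1389e-6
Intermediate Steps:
t(j, u) = u**2
1/(t(596, 928) + Q) = 1/(928**2 - 393650) = 1/(861184 - 393650) = 1/467534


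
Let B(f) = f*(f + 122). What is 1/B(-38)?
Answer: -1/3192 ≈ -0.00031328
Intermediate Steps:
B(f) = f*(122 + f)
1/B(-38) = 1/(-38*(122 - 38)) = 1/(-38*84) = 1/(-3192) = -1/3192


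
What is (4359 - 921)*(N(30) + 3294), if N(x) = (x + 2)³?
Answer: 123981156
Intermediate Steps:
N(x) = (2 + x)³
(4359 - 921)*(N(30) + 3294) = (4359 - 921)*((2 + 30)³ + 3294) = 3438*(32³ + 3294) = 3438*(32768 + 3294) = 3438*36062 = 123981156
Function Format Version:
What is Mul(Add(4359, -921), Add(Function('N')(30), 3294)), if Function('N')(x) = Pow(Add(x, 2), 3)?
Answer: 123981156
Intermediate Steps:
Function('N')(x) = Pow(Add(2, x), 3)
Mul(Add(4359, -921), Add(Function('N')(30), 3294)) = Mul(Add(4359, -921), Add(Pow(Add(2, 30), 3), 3294)) = Mul(3438, Add(Pow(32, 3), 3294)) = Mul(3438, Add(32768, 3294)) = Mul(3438, 36062) = 123981156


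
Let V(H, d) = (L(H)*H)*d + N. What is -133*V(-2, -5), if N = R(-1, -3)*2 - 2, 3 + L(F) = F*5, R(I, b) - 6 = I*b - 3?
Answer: 15960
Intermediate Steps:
R(I, b) = 3 + I*b (R(I, b) = 6 + (I*b - 3) = 6 + (-3 + I*b) = 3 + I*b)
L(F) = -3 + 5*F (L(F) = -3 + F*5 = -3 + 5*F)
N = 10 (N = (3 - 1*(-3))*2 - 2 = (3 + 3)*2 - 2 = 6*2 - 2 = 12 - 2 = 10)
V(H, d) = 10 + H*d*(-3 + 5*H) (V(H, d) = ((-3 + 5*H)*H)*d + 10 = (H*(-3 + 5*H))*d + 10 = H*d*(-3 + 5*H) + 10 = 10 + H*d*(-3 + 5*H))
-133*V(-2, -5) = -133*(10 - 2*(-5)*(-3 + 5*(-2))) = -133*(10 - 2*(-5)*(-3 - 10)) = -133*(10 - 2*(-5)*(-13)) = -133*(10 - 130) = -133*(-120) = 15960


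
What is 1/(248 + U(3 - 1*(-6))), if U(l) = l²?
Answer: 1/329 ≈ 0.0030395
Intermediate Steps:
1/(248 + U(3 - 1*(-6))) = 1/(248 + (3 - 1*(-6))²) = 1/(248 + (3 + 6)²) = 1/(248 + 9²) = 1/(248 + 81) = 1/329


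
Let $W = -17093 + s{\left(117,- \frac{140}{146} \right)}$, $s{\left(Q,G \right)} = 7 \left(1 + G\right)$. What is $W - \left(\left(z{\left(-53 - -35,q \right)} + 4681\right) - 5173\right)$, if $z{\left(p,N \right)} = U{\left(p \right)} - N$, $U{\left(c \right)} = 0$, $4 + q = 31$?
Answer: $- \frac{1209881}{73} \approx -16574.0$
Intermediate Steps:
$q = 27$ ($q = -4 + 31 = 27$)
$s{\left(Q,G \right)} = 7 + 7 G$
$z{\left(p,N \right)} = - N$ ($z{\left(p,N \right)} = 0 - N = - N$)
$W = - \frac{1247768}{73}$ ($W = -17093 + \left(7 + 7 \left(- \frac{140}{146}\right)\right) = -17093 + \left(7 + 7 \left(\left(-140\right) \frac{1}{146}\right)\right) = -17093 + \left(7 + 7 \left(- \frac{70}{73}\right)\right) = -17093 + \left(7 - \frac{490}{73}\right) = -17093 + \frac{21}{73} = - \frac{1247768}{73} \approx -17093.0$)
$W - \left(\left(z{\left(-53 - -35,q \right)} + 4681\right) - 5173\right) = - \frac{1247768}{73} - \left(\left(\left(-1\right) 27 + 4681\right) - 5173\right) = - \frac{1247768}{73} - \left(\left(-27 + 4681\right) - 5173\right) = - \frac{1247768}{73} - \left(4654 - 5173\right) = - \frac{1247768}{73} - -519 = - \frac{1247768}{73} + 519 = - \frac{1209881}{73}$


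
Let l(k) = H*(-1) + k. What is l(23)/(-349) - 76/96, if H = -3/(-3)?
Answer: -7159/8376 ≈ -0.85470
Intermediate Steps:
H = 1 (H = -3*(-1/3) = 1)
l(k) = -1 + k (l(k) = 1*(-1) + k = -1 + k)
l(23)/(-349) - 76/96 = (-1 + 23)/(-349) - 76/96 = 22*(-1/349) - 76*1/96 = -22/349 - 19/24 = -7159/8376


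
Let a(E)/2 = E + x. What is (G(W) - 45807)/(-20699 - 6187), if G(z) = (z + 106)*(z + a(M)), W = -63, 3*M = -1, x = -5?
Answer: 73462/40329 ≈ 1.8216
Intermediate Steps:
M = -1/3 (M = (1/3)*(-1) = -1/3 ≈ -0.33333)
a(E) = -10 + 2*E (a(E) = 2*(E - 5) = 2*(-5 + E) = -10 + 2*E)
G(z) = (106 + z)*(-32/3 + z) (G(z) = (z + 106)*(z + (-10 + 2*(-1/3))) = (106 + z)*(z + (-10 - 2/3)) = (106 + z)*(z - 32/3) = (106 + z)*(-32/3 + z))
(G(W) - 45807)/(-20699 - 6187) = ((-3392/3 + (-63)**2 + (286/3)*(-63)) - 45807)/(-20699 - 6187) = ((-3392/3 + 3969 - 6006) - 45807)/(-26886) = (-9503/3 - 45807)*(-1/26886) = -146924/3*(-1/26886) = 73462/40329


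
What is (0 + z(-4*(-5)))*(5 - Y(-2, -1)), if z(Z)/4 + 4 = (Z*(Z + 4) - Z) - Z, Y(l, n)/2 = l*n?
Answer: 1744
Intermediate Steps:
Y(l, n) = 2*l*n (Y(l, n) = 2*(l*n) = 2*l*n)
z(Z) = -16 - 8*Z + 4*Z*(4 + Z) (z(Z) = -16 + 4*((Z*(Z + 4) - Z) - Z) = -16 + 4*((Z*(4 + Z) - Z) - Z) = -16 + 4*((-Z + Z*(4 + Z)) - Z) = -16 + 4*(-2*Z + Z*(4 + Z)) = -16 + (-8*Z + 4*Z*(4 + Z)) = -16 - 8*Z + 4*Z*(4 + Z))
(0 + z(-4*(-5)))*(5 - Y(-2, -1)) = (0 + (-16 + 4*(-4*(-5))**2 + 8*(-4*(-5))))*(5 - 2*(-2)*(-1)) = (0 + (-16 + 4*20**2 + 8*20))*(5 - 1*4) = (0 + (-16 + 4*400 + 160))*(5 - 4) = (0 + (-16 + 1600 + 160))*1 = (0 + 1744)*1 = 1744*1 = 1744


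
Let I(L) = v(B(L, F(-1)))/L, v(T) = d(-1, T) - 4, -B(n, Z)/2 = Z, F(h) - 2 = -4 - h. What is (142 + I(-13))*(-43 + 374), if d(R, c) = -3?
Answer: 613343/13 ≈ 47180.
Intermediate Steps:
F(h) = -2 - h (F(h) = 2 + (-4 - h) = -2 - h)
B(n, Z) = -2*Z
v(T) = -7 (v(T) = -3 - 4 = -7)
I(L) = -7/L
(142 + I(-13))*(-43 + 374) = (142 - 7/(-13))*(-43 + 374) = (142 - 7*(-1/13))*331 = (142 + 7/13)*331 = (1853/13)*331 = 613343/13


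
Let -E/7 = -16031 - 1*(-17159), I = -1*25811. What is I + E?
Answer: -33707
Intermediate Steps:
I = -25811
E = -7896 (E = -7*(-16031 - 1*(-17159)) = -7*(-16031 + 17159) = -7*1128 = -7896)
I + E = -25811 - 7896 = -33707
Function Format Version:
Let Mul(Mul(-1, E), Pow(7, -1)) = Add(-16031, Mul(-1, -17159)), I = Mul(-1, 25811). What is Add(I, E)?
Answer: -33707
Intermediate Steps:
I = -25811
E = -7896 (E = Mul(-7, Add(-16031, Mul(-1, -17159))) = Mul(-7, Add(-16031, 17159)) = Mul(-7, 1128) = -7896)
Add(I, E) = Add(-25811, -7896) = -33707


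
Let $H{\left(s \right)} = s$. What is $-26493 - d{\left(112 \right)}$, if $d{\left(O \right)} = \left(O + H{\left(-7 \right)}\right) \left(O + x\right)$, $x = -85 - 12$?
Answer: $-28068$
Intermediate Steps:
$x = -97$ ($x = -85 - 12 = -97$)
$d{\left(O \right)} = \left(-97 + O\right) \left(-7 + O\right)$ ($d{\left(O \right)} = \left(O - 7\right) \left(O - 97\right) = \left(-7 + O\right) \left(-97 + O\right) = \left(-97 + O\right) \left(-7 + O\right)$)
$-26493 - d{\left(112 \right)} = -26493 - \left(679 + 112^{2} - 11648\right) = -26493 - \left(679 + 12544 - 11648\right) = -26493 - 1575 = -28068$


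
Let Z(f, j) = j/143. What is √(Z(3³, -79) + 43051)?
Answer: √880338602/143 ≈ 207.49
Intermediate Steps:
Z(f, j) = j/143 (Z(f, j) = j*(1/143) = j/143)
√(Z(3³, -79) + 43051) = √((1/143)*(-79) + 43051) = √(-79/143 + 43051) = √(6156214/143) = √880338602/143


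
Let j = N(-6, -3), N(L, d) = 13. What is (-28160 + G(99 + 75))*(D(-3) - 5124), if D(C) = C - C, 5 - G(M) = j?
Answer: 144332832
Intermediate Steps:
j = 13
G(M) = -8 (G(M) = 5 - 1*13 = 5 - 13 = -8)
D(C) = 0
(-28160 + G(99 + 75))*(D(-3) - 5124) = (-28160 - 8)*(0 - 5124) = -28168*(-5124) = 144332832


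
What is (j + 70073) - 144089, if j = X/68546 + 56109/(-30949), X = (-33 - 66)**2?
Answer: -157023316994829/2121430154 ≈ -74018.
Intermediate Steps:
X = 9801 (X = (-99)**2 = 9801)
j = -3542716365/2121430154 (j = 9801/68546 + 56109/(-30949) = 9801*(1/68546) + 56109*(-1/30949) = 9801/68546 - 56109/30949 = -3542716365/2121430154 ≈ -1.6700)
(j + 70073) - 144089 = (-3542716365/2121430154 + 70073) - 144089 = 148651432464877/2121430154 - 144089 = -157023316994829/2121430154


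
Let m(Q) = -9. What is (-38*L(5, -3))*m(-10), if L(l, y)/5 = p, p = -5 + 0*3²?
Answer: -8550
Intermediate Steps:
p = -5 (p = -5 + 0*9 = -5 + 0 = -5)
L(l, y) = -25 (L(l, y) = 5*(-5) = -25)
(-38*L(5, -3))*m(-10) = -38*(-25)*(-9) = 950*(-9) = -8550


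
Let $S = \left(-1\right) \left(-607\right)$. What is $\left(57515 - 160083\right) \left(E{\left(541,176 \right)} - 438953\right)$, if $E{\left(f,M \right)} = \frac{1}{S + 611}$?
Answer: $\frac{27418721512852}{609} \approx 4.5023 \cdot 10^{10}$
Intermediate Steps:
$S = 607$
$E{\left(f,M \right)} = \frac{1}{1218}$ ($E{\left(f,M \right)} = \frac{1}{607 + 611} = \frac{1}{1218}$)
$\left(57515 - 160083\right) \left(E{\left(541,176 \right)} - 438953\right) = \left(57515 - 160083\right) \left(\frac{1}{1218} - 438953\right) = \left(-102568\right) \left(- \frac{534644753}{1218}\right) = \frac{27418721512852}{609}$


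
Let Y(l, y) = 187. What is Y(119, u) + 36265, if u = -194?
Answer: 36452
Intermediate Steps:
Y(119, u) + 36265 = 187 + 36265 = 36452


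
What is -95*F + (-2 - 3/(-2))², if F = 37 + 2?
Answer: -14819/4 ≈ -3704.8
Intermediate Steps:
F = 39
-95*F + (-2 - 3/(-2))² = -95*39 + (-2 - 3/(-2))² = -3705 + (-2 - 3*(-½))² = -3705 + (-2 + 3/2)² = -3705 + (-½)² = -3705 + ¼ = -14819/4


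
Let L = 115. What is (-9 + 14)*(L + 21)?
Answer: 680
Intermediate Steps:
(-9 + 14)*(L + 21) = (-9 + 14)*(115 + 21) = 5*136 = 680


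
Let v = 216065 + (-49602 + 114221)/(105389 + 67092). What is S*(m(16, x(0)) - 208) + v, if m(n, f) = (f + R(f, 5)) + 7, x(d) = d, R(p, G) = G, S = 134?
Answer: 32737130900/172481 ≈ 1.8980e+5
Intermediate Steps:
m(n, f) = 12 + f (m(n, f) = (f + 5) + 7 = (5 + f) + 7 = 12 + f)
v = 37267171884/172481 (v = 216065 + 64619/172481 = 37267171884/172481 ≈ 2.1607e+5)
S*(m(16, x(0)) - 208) + v = 134*((12 + 0) - 208) + 37267171884/172481 = 134*(12 - 208) + 37267171884/172481 = 134*(-196) + 37267171884/172481 = -26264 + 37267171884/172481 = 32737130900/172481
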